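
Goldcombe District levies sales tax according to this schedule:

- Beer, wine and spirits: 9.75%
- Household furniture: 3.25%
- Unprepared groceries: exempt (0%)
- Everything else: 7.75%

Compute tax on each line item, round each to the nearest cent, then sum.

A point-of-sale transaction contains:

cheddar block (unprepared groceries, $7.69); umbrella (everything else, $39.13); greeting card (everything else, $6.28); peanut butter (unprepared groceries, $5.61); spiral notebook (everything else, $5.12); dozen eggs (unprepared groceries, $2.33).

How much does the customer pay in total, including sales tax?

$70.08

Cheddar block $7.69: unprepared groceries → 0% → $0.00
Umbrella $39.13: everything else → 7.75% → $3.03
Greeting card $6.28: everything else → 7.75% → $0.49
Peanut butter $5.61: unprepared groceries → 0% → $0.00
Spiral notebook $5.12: everything else → 7.75% → $0.40
Dozen eggs $2.33: unprepared groceries → 0% → $0.00
Subtotal = $66.16; tax = $3.92; total due = $70.08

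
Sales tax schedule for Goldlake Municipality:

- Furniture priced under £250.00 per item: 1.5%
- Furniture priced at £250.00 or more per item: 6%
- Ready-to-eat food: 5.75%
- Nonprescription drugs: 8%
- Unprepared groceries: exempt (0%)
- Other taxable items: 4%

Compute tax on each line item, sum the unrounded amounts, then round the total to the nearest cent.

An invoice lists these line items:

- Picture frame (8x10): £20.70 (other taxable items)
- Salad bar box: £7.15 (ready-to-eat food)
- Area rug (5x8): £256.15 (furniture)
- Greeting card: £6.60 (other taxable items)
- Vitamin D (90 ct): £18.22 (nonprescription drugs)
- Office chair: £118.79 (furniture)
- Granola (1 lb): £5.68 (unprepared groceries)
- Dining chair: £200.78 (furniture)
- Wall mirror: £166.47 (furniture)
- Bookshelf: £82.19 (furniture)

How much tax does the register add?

Picture frame (8x10) £20.70: other taxable items → 4% → £0.828
Salad bar box £7.15: ready-to-eat food → 5.75% → £0.411125
Area rug (5x8) £256.15: furniture, £250.00 or more → 6% → £15.369
Greeting card £6.60: other taxable items → 4% → £0.264
Vitamin D (90 ct) £18.22: nonprescription drugs → 8% → £1.4576
Office chair £118.79: furniture, under £250.00 → 1.5% → £1.78185
Granola (1 lb) £5.68: unprepared groceries → 0% → £0.00
Dining chair £200.78: furniture, under £250.00 → 1.5% → £3.0117
Wall mirror £166.47: furniture, under £250.00 → 1.5% → £2.49705
Bookshelf £82.19: furniture, under £250.00 → 1.5% → £1.23285
Unrounded tax sum = £26.853175 → £26.85

£26.85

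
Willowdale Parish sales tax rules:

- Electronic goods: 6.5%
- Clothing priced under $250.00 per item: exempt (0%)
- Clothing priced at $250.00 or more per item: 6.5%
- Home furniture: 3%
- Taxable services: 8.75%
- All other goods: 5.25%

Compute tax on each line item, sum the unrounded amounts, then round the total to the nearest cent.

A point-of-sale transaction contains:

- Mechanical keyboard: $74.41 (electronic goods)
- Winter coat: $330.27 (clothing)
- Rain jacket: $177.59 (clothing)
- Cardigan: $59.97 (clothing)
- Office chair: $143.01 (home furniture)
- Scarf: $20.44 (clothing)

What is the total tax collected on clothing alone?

$21.47

Winter coat $330.27: clothing, $250.00 or more → 6.5% → $21.46755
Rain jacket $177.59: clothing, under $250.00 → 0% → $0.00
Cardigan $59.97: clothing, under $250.00 → 0% → $0.00
Scarf $20.44: clothing, under $250.00 → 0% → $0.00
Tax on clothing: unrounded sum = $21.46755 → $21.47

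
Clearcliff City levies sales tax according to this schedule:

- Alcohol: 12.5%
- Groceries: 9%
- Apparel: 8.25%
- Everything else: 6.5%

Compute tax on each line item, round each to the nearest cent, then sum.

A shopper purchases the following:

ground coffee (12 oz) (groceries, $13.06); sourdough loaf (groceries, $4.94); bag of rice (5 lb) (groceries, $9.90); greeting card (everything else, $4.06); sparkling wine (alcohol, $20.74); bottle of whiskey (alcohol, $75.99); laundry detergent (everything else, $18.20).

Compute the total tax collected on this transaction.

Ground coffee (12 oz) $13.06: groceries → 9% → $1.18
Sourdough loaf $4.94: groceries → 9% → $0.44
Bag of rice (5 lb) $9.90: groceries → 9% → $0.89
Greeting card $4.06: everything else → 6.5% → $0.26
Sparkling wine $20.74: alcohol → 12.5% → $2.59
Bottle of whiskey $75.99: alcohol → 12.5% → $9.50
Laundry detergent $18.20: everything else → 6.5% → $1.18
Total tax = $1.18 + $0.44 + $0.89 + $0.26 + $2.59 + $9.50 + $1.18 = $16.04

$16.04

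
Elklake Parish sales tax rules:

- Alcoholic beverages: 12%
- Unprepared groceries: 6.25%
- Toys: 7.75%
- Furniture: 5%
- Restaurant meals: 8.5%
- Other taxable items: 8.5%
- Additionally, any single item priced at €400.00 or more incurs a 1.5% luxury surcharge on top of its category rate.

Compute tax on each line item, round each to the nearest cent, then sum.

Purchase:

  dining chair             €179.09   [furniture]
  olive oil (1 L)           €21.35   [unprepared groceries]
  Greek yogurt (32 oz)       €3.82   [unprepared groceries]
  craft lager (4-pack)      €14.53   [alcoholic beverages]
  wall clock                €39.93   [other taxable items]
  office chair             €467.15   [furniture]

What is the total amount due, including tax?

Dining chair €179.09: furniture → 5% → €8.95
Olive oil (1 L) €21.35: unprepared groceries → 6.25% → €1.33
Greek yogurt (32 oz) €3.82: unprepared groceries → 6.25% → €0.24
Craft lager (4-pack) €14.53: alcoholic beverages → 12% → €1.74
Wall clock €39.93: other taxable items → 8.5% → €3.39
Office chair €467.15: furniture → 5% + 1.5% surcharge = 6.5% → €30.36
Subtotal = €725.87; tax = €46.01; total due = €771.88

€771.88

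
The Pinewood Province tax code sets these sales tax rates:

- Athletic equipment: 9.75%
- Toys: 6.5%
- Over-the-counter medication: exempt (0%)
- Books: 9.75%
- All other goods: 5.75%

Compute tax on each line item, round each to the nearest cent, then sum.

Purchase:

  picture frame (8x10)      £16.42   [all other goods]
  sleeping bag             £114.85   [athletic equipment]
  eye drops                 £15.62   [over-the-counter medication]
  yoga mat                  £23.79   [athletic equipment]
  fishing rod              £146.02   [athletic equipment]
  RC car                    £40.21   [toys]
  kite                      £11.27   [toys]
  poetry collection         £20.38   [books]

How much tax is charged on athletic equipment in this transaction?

Sleeping bag £114.85: athletic equipment → 9.75% → £11.20
Yoga mat £23.79: athletic equipment → 9.75% → £2.32
Fishing rod £146.02: athletic equipment → 9.75% → £14.24
Tax on athletic equipment = £11.20 + £2.32 + £14.24 = £27.76

£27.76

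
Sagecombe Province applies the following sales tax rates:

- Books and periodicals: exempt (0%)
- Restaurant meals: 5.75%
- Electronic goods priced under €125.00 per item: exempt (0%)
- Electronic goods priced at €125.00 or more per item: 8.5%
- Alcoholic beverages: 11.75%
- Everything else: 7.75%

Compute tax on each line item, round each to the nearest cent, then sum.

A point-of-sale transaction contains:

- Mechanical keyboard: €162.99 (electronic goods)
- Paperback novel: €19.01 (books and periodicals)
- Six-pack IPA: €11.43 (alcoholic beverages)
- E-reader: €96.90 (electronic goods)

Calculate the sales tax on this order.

€15.19

Mechanical keyboard €162.99: electronic goods, €125.00 or more → 8.5% → €13.85
Paperback novel €19.01: books and periodicals → 0% → €0.00
Six-pack IPA €11.43: alcoholic beverages → 11.75% → €1.34
E-reader €96.90: electronic goods, under €125.00 → 0% → €0.00
Total tax = €13.85 + €1.34 = €15.19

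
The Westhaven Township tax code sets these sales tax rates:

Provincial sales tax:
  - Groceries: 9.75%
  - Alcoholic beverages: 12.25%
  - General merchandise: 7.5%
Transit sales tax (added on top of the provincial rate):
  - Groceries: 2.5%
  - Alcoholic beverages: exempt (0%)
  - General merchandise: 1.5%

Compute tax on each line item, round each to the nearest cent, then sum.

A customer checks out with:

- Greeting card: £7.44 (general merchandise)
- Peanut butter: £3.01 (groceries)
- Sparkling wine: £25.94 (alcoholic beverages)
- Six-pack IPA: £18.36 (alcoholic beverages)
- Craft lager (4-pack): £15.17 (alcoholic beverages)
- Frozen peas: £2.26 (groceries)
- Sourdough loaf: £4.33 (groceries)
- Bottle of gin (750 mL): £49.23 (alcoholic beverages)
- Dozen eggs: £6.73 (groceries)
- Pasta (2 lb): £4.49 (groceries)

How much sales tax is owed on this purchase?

Greeting card £7.44: general merchandise → 7.5% + 1.5% transit = 9% → £0.67
Peanut butter £3.01: groceries → 9.75% + 2.5% transit = 12.25% → £0.37
Sparkling wine £25.94: alcoholic beverages → 12.25% + 0% transit = 12.25% → £3.18
Six-pack IPA £18.36: alcoholic beverages → 12.25% + 0% transit = 12.25% → £2.25
Craft lager (4-pack) £15.17: alcoholic beverages → 12.25% + 0% transit = 12.25% → £1.86
Frozen peas £2.26: groceries → 9.75% + 2.5% transit = 12.25% → £0.28
Sourdough loaf £4.33: groceries → 9.75% + 2.5% transit = 12.25% → £0.53
Bottle of gin (750 mL) £49.23: alcoholic beverages → 12.25% + 0% transit = 12.25% → £6.03
Dozen eggs £6.73: groceries → 9.75% + 2.5% transit = 12.25% → £0.82
Pasta (2 lb) £4.49: groceries → 9.75% + 2.5% transit = 12.25% → £0.55
Total tax = £0.67 + £0.37 + £3.18 + £2.25 + £1.86 + £0.28 + £0.53 + £6.03 + £0.82 + £0.55 = £16.54

£16.54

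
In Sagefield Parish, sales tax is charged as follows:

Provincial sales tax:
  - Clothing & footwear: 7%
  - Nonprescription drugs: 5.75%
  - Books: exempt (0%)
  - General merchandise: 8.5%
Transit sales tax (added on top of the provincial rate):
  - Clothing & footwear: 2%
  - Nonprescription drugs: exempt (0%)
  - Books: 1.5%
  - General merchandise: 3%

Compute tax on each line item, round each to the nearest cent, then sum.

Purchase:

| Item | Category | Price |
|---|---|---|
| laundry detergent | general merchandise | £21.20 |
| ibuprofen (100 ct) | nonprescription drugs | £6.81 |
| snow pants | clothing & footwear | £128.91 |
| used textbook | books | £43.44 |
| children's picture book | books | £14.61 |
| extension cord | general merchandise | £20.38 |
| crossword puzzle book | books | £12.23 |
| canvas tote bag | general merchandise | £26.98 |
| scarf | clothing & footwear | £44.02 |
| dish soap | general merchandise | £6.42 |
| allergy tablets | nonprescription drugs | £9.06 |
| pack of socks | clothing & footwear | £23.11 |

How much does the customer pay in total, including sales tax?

Laundry detergent £21.20: general merchandise → 8.5% + 3% transit = 11.5% → £2.44
Ibuprofen (100 ct) £6.81: nonprescription drugs → 5.75% + 0% transit = 5.75% → £0.39
Snow pants £128.91: clothing & footwear → 7% + 2% transit = 9% → £11.60
Used textbook £43.44: books → 0% + 1.5% transit = 1.5% → £0.65
Children's picture book £14.61: books → 0% + 1.5% transit = 1.5% → £0.22
Extension cord £20.38: general merchandise → 8.5% + 3% transit = 11.5% → £2.34
Crossword puzzle book £12.23: books → 0% + 1.5% transit = 1.5% → £0.18
Canvas tote bag £26.98: general merchandise → 8.5% + 3% transit = 11.5% → £3.10
Scarf £44.02: clothing & footwear → 7% + 2% transit = 9% → £3.96
Dish soap £6.42: general merchandise → 8.5% + 3% transit = 11.5% → £0.74
Allergy tablets £9.06: nonprescription drugs → 5.75% + 0% transit = 5.75% → £0.52
Pack of socks £23.11: clothing & footwear → 7% + 2% transit = 9% → £2.08
Subtotal = £357.17; tax = £28.22; total due = £385.39

£385.39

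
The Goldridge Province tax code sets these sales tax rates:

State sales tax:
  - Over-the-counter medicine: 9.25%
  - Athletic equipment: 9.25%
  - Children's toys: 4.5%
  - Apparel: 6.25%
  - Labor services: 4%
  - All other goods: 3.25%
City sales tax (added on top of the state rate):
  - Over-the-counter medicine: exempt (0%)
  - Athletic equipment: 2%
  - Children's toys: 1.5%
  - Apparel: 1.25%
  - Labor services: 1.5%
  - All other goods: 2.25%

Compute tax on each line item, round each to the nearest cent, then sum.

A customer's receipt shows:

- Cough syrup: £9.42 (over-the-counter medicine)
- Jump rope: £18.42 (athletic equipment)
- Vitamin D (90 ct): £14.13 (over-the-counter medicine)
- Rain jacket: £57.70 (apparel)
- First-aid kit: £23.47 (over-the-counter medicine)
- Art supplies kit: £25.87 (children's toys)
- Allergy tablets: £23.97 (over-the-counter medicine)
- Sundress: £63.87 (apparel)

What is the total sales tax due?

Cough syrup £9.42: over-the-counter medicine → 9.25% + 0% city = 9.25% → £0.87
Jump rope £18.42: athletic equipment → 9.25% + 2% city = 11.25% → £2.07
Vitamin D (90 ct) £14.13: over-the-counter medicine → 9.25% + 0% city = 9.25% → £1.31
Rain jacket £57.70: apparel → 6.25% + 1.25% city = 7.5% → £4.33
First-aid kit £23.47: over-the-counter medicine → 9.25% + 0% city = 9.25% → £2.17
Art supplies kit £25.87: children's toys → 4.5% + 1.5% city = 6% → £1.55
Allergy tablets £23.97: over-the-counter medicine → 9.25% + 0% city = 9.25% → £2.22
Sundress £63.87: apparel → 6.25% + 1.25% city = 7.5% → £4.79
Total tax = £0.87 + £2.07 + £1.31 + £4.33 + £2.17 + £1.55 + £2.22 + £4.79 = £19.31

£19.31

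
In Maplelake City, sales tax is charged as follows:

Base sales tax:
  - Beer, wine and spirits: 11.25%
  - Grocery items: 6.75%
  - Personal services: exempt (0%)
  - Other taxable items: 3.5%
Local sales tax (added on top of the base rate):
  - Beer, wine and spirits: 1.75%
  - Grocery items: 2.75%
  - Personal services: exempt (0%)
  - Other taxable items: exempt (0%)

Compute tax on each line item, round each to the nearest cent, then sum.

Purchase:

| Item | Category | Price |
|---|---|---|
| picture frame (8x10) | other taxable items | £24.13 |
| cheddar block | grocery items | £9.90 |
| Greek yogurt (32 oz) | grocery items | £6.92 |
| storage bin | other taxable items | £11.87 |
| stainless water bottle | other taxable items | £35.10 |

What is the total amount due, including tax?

Picture frame (8x10) £24.13: other taxable items → 3.5% + 0% local = 3.5% → £0.84
Cheddar block £9.90: grocery items → 6.75% + 2.75% local = 9.5% → £0.94
Greek yogurt (32 oz) £6.92: grocery items → 6.75% + 2.75% local = 9.5% → £0.66
Storage bin £11.87: other taxable items → 3.5% + 0% local = 3.5% → £0.42
Stainless water bottle £35.10: other taxable items → 3.5% + 0% local = 3.5% → £1.23
Subtotal = £87.92; tax = £4.09; total due = £92.01

£92.01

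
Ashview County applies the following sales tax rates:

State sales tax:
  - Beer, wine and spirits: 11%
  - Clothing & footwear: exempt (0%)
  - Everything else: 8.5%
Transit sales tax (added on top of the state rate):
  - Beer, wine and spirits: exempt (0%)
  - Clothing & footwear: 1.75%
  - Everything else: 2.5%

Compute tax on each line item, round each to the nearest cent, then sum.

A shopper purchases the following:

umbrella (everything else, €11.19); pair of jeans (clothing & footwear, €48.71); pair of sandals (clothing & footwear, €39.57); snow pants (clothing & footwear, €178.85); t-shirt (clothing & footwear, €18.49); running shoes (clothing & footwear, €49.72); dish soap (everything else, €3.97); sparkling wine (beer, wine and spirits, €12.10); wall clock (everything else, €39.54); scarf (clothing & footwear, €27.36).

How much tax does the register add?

Umbrella €11.19: everything else → 8.5% + 2.5% transit = 11% → €1.23
Pair of jeans €48.71: clothing & footwear → 0% + 1.75% transit = 1.75% → €0.85
Pair of sandals €39.57: clothing & footwear → 0% + 1.75% transit = 1.75% → €0.69
Snow pants €178.85: clothing & footwear → 0% + 1.75% transit = 1.75% → €3.13
T-shirt €18.49: clothing & footwear → 0% + 1.75% transit = 1.75% → €0.32
Running shoes €49.72: clothing & footwear → 0% + 1.75% transit = 1.75% → €0.87
Dish soap €3.97: everything else → 8.5% + 2.5% transit = 11% → €0.44
Sparkling wine €12.10: beer, wine and spirits → 11% + 0% transit = 11% → €1.33
Wall clock €39.54: everything else → 8.5% + 2.5% transit = 11% → €4.35
Scarf €27.36: clothing & footwear → 0% + 1.75% transit = 1.75% → €0.48
Total tax = €1.23 + €0.85 + €0.69 + €3.13 + €0.32 + €0.87 + €0.44 + €1.33 + €4.35 + €0.48 = €13.69

€13.69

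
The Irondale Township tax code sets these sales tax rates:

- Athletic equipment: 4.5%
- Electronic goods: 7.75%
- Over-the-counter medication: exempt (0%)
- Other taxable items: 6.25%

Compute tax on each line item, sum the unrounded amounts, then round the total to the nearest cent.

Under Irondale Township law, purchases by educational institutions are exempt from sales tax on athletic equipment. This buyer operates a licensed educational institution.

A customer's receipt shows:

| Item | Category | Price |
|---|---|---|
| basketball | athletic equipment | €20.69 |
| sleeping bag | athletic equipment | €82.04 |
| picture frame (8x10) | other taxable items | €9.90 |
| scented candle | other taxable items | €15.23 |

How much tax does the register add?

Basketball €20.69: athletic equipment, buyer-exempt → 0% → €0.00
Sleeping bag €82.04: athletic equipment, buyer-exempt → 0% → €0.00
Picture frame (8x10) €9.90: other taxable items → 6.25% → €0.61875
Scented candle €15.23: other taxable items → 6.25% → €0.951875
Unrounded tax sum = €1.570625 → €1.57

€1.57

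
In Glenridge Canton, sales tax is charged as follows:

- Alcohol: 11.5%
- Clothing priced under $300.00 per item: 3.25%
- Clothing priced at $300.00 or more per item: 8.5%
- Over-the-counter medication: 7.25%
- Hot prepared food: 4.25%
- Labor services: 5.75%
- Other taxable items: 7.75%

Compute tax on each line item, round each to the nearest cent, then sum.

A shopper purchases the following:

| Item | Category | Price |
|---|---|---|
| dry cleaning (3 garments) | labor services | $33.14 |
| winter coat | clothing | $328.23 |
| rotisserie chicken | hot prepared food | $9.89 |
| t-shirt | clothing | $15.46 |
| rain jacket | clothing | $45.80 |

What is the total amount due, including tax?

$464.74

Dry cleaning (3 garments) $33.14: labor services → 5.75% → $1.91
Winter coat $328.23: clothing, $300.00 or more → 8.5% → $27.90
Rotisserie chicken $9.89: hot prepared food → 4.25% → $0.42
T-shirt $15.46: clothing, under $300.00 → 3.25% → $0.50
Rain jacket $45.80: clothing, under $300.00 → 3.25% → $1.49
Subtotal = $432.52; tax = $32.22; total due = $464.74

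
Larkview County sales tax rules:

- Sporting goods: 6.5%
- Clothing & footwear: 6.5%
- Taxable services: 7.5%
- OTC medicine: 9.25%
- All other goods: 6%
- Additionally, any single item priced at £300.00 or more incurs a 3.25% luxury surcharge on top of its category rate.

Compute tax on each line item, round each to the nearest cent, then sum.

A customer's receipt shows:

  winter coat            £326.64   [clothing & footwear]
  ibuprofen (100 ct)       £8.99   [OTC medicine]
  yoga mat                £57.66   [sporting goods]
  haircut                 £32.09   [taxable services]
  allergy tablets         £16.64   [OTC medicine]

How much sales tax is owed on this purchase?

Winter coat £326.64: clothing & footwear → 6.5% + 3.25% surcharge = 9.75% → £31.85
Ibuprofen (100 ct) £8.99: OTC medicine → 9.25% → £0.83
Yoga mat £57.66: sporting goods → 6.5% → £3.75
Haircut £32.09: taxable services → 7.5% → £2.41
Allergy tablets £16.64: OTC medicine → 9.25% → £1.54
Total tax = £31.85 + £0.83 + £3.75 + £2.41 + £1.54 = £40.38

£40.38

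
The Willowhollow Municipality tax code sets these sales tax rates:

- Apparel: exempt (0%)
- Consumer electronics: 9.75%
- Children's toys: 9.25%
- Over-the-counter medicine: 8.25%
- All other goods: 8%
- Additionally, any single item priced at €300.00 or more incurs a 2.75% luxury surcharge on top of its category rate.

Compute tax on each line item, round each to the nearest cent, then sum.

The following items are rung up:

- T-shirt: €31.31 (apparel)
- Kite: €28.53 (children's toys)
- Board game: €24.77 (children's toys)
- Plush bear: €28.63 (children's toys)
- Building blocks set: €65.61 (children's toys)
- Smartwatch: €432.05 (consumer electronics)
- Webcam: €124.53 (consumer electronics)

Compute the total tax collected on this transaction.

T-shirt €31.31: apparel → 0% → €0.00
Kite €28.53: children's toys → 9.25% → €2.64
Board game €24.77: children's toys → 9.25% → €2.29
Plush bear €28.63: children's toys → 9.25% → €2.65
Building blocks set €65.61: children's toys → 9.25% → €6.07
Smartwatch €432.05: consumer electronics → 9.75% + 2.75% surcharge = 12.5% → €54.01
Webcam €124.53: consumer electronics → 9.75% → €12.14
Total tax = €2.64 + €2.29 + €2.65 + €6.07 + €54.01 + €12.14 = €79.80

€79.80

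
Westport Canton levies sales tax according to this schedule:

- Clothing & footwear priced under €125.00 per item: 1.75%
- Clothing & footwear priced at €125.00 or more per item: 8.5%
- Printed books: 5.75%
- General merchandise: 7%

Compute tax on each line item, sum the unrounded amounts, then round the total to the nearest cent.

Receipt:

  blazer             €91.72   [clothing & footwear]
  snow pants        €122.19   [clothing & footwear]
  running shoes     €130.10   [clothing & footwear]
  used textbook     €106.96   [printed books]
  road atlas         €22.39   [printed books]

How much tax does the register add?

€22.24

Blazer €91.72: clothing & footwear, under €125.00 → 1.75% → €1.6051
Snow pants €122.19: clothing & footwear, under €125.00 → 1.75% → €2.138325
Running shoes €130.10: clothing & footwear, €125.00 or more → 8.5% → €11.0585
Used textbook €106.96: printed books → 5.75% → €6.1502
Road atlas €22.39: printed books → 5.75% → €1.287425
Unrounded tax sum = €22.23955 → €22.24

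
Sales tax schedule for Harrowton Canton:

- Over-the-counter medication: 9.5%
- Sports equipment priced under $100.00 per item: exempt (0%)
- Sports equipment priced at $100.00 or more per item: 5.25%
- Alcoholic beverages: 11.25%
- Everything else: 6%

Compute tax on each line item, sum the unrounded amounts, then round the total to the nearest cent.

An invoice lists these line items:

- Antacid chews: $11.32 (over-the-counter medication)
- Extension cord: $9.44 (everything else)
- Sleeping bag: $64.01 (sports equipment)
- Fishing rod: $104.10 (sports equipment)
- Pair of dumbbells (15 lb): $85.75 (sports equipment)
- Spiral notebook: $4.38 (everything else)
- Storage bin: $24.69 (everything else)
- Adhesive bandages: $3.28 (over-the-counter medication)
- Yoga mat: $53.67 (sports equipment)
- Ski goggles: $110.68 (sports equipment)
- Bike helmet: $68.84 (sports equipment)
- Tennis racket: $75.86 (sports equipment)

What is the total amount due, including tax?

$630.99

Antacid chews $11.32: over-the-counter medication → 9.5% → $1.0754
Extension cord $9.44: everything else → 6% → $0.5664
Sleeping bag $64.01: sports equipment, under $100.00 → 0% → $0.00
Fishing rod $104.10: sports equipment, $100.00 or more → 5.25% → $5.46525
Pair of dumbbells (15 lb) $85.75: sports equipment, under $100.00 → 0% → $0.00
Spiral notebook $4.38: everything else → 6% → $0.2628
Storage bin $24.69: everything else → 6% → $1.4814
Adhesive bandages $3.28: over-the-counter medication → 9.5% → $0.3116
Yoga mat $53.67: sports equipment, under $100.00 → 0% → $0.00
Ski goggles $110.68: sports equipment, $100.00 or more → 5.25% → $5.8107
Bike helmet $68.84: sports equipment, under $100.00 → 0% → $0.00
Tennis racket $75.86: sports equipment, under $100.00 → 0% → $0.00
Subtotal = $616.02; unrounded tax = $14.97355 → $14.97; total due = $630.99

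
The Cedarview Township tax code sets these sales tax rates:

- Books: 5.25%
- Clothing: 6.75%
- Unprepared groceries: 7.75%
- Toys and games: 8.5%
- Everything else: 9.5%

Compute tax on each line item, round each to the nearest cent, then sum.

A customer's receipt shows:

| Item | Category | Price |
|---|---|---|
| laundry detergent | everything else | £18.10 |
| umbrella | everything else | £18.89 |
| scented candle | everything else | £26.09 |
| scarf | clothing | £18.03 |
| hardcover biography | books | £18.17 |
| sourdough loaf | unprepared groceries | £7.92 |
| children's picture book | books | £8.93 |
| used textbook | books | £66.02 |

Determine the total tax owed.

Laundry detergent £18.10: everything else → 9.5% → £1.72
Umbrella £18.89: everything else → 9.5% → £1.79
Scented candle £26.09: everything else → 9.5% → £2.48
Scarf £18.03: clothing → 6.75% → £1.22
Hardcover biography £18.17: books → 5.25% → £0.95
Sourdough loaf £7.92: unprepared groceries → 7.75% → £0.61
Children's picture book £8.93: books → 5.25% → £0.47
Used textbook £66.02: books → 5.25% → £3.47
Total tax = £1.72 + £1.79 + £2.48 + £1.22 + £0.95 + £0.61 + £0.47 + £3.47 = £12.71

£12.71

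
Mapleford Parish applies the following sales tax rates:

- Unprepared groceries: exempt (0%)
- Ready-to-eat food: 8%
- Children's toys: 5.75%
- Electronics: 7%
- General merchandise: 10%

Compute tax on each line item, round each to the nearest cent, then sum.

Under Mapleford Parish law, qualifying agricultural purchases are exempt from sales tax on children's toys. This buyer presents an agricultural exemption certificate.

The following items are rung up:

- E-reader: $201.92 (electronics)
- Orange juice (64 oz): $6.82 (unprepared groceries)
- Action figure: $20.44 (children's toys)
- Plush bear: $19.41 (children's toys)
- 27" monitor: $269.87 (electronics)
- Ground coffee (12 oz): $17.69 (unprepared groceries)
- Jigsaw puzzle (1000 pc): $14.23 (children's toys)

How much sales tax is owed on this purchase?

E-reader $201.92: electronics → 7% → $14.13
Orange juice (64 oz) $6.82: unprepared groceries → 0% → $0.00
Action figure $20.44: children's toys, buyer-exempt → 0% → $0.00
Plush bear $19.41: children's toys, buyer-exempt → 0% → $0.00
27" monitor $269.87: electronics → 7% → $18.89
Ground coffee (12 oz) $17.69: unprepared groceries → 0% → $0.00
Jigsaw puzzle (1000 pc) $14.23: children's toys, buyer-exempt → 0% → $0.00
Total tax = $14.13 + $18.89 = $33.02

$33.02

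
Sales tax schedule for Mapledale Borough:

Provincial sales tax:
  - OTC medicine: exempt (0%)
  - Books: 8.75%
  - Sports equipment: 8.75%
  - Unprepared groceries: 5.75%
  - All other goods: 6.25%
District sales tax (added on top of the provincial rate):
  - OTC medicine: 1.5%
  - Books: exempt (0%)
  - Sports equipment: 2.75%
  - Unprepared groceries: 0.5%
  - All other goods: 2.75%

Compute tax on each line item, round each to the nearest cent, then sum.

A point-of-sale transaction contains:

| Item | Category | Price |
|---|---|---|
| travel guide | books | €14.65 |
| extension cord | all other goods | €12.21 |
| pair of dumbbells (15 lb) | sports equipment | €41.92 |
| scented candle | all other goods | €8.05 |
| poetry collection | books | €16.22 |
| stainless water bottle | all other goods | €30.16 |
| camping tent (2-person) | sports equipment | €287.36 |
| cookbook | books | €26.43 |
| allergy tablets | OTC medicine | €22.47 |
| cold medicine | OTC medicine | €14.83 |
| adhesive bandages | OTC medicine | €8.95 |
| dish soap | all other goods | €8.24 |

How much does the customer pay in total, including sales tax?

€540.33

Travel guide €14.65: books → 8.75% + 0% district = 8.75% → €1.28
Extension cord €12.21: all other goods → 6.25% + 2.75% district = 9% → €1.10
Pair of dumbbells (15 lb) €41.92: sports equipment → 8.75% + 2.75% district = 11.5% → €4.82
Scented candle €8.05: all other goods → 6.25% + 2.75% district = 9% → €0.72
Poetry collection €16.22: books → 8.75% + 0% district = 8.75% → €1.42
Stainless water bottle €30.16: all other goods → 6.25% + 2.75% district = 9% → €2.71
Camping tent (2-person) €287.36: sports equipment → 8.75% + 2.75% district = 11.5% → €33.05
Cookbook €26.43: books → 8.75% + 0% district = 8.75% → €2.31
Allergy tablets €22.47: OTC medicine → 0% + 1.5% district = 1.5% → €0.34
Cold medicine €14.83: OTC medicine → 0% + 1.5% district = 1.5% → €0.22
Adhesive bandages €8.95: OTC medicine → 0% + 1.5% district = 1.5% → €0.13
Dish soap €8.24: all other goods → 6.25% + 2.75% district = 9% → €0.74
Subtotal = €491.49; tax = €48.84; total due = €540.33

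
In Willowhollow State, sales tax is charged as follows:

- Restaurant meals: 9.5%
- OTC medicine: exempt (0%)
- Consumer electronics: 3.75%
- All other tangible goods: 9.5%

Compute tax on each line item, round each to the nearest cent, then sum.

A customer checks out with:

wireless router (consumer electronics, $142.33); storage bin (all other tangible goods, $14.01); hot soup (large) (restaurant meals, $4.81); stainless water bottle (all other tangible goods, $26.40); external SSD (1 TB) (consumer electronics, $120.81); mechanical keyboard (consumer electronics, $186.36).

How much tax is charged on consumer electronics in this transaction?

$16.86

Wireless router $142.33: consumer electronics → 3.75% → $5.34
External SSD (1 TB) $120.81: consumer electronics → 3.75% → $4.53
Mechanical keyboard $186.36: consumer electronics → 3.75% → $6.99
Tax on consumer electronics = $5.34 + $4.53 + $6.99 = $16.86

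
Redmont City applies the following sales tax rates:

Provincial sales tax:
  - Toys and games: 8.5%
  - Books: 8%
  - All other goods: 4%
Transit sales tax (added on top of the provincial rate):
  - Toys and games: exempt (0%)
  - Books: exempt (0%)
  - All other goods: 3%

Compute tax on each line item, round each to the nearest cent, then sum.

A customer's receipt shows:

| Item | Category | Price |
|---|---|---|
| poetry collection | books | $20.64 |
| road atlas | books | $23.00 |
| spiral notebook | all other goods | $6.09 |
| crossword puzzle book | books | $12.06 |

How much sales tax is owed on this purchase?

$4.88

Poetry collection $20.64: books → 8% + 0% transit = 8% → $1.65
Road atlas $23.00: books → 8% + 0% transit = 8% → $1.84
Spiral notebook $6.09: all other goods → 4% + 3% transit = 7% → $0.43
Crossword puzzle book $12.06: books → 8% + 0% transit = 8% → $0.96
Total tax = $1.65 + $1.84 + $0.43 + $0.96 = $4.88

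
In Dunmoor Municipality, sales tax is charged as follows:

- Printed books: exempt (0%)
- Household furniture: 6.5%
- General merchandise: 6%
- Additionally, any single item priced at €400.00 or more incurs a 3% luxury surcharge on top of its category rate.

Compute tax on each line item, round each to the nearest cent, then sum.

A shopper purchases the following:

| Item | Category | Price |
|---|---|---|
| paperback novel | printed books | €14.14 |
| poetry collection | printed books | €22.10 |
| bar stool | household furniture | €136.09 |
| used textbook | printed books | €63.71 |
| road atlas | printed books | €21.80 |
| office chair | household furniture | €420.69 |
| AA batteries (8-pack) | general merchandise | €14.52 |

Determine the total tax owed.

€49.69

Paperback novel €14.14: printed books → 0% → €0.00
Poetry collection €22.10: printed books → 0% → €0.00
Bar stool €136.09: household furniture → 6.5% → €8.85
Used textbook €63.71: printed books → 0% → €0.00
Road atlas €21.80: printed books → 0% → €0.00
Office chair €420.69: household furniture → 6.5% + 3% surcharge = 9.5% → €39.97
AA batteries (8-pack) €14.52: general merchandise → 6% → €0.87
Total tax = €8.85 + €39.97 + €0.87 = €49.69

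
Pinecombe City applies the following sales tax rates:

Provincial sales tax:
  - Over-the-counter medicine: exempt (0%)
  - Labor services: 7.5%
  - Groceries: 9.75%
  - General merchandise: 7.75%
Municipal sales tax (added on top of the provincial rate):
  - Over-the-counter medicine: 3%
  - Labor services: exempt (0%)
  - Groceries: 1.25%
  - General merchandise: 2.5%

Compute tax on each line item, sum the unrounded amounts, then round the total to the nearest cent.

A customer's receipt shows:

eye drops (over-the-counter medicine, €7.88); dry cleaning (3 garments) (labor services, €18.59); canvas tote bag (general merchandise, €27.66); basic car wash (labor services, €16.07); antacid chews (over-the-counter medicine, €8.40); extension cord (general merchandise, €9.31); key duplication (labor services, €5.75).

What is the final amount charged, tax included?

Eye drops €7.88: over-the-counter medicine → 0% + 3% municipal = 3% → €0.2364
Dry cleaning (3 garments) €18.59: labor services → 7.5% + 0% municipal = 7.5% → €1.39425
Canvas tote bag €27.66: general merchandise → 7.75% + 2.5% municipal = 10.25% → €2.83515
Basic car wash €16.07: labor services → 7.5% + 0% municipal = 7.5% → €1.20525
Antacid chews €8.40: over-the-counter medicine → 0% + 3% municipal = 3% → €0.252
Extension cord €9.31: general merchandise → 7.75% + 2.5% municipal = 10.25% → €0.954275
Key duplication €5.75: labor services → 7.5% + 0% municipal = 7.5% → €0.43125
Subtotal = €93.66; unrounded tax = €7.308575 → €7.31; total due = €100.97

€100.97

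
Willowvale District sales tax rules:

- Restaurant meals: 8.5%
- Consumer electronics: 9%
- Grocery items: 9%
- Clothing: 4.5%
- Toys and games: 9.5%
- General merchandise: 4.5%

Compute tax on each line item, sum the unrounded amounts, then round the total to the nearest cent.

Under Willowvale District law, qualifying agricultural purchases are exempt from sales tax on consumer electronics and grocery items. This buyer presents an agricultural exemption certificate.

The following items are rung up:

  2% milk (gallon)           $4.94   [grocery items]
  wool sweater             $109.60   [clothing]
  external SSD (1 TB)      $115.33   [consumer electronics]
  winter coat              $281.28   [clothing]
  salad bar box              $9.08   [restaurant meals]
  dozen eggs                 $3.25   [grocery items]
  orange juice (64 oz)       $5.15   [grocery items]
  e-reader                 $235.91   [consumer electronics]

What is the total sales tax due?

$18.36

2% milk (gallon) $4.94: grocery items, buyer-exempt → 0% → $0.00
Wool sweater $109.60: clothing → 4.5% → $4.932
External SSD (1 TB) $115.33: consumer electronics, buyer-exempt → 0% → $0.00
Winter coat $281.28: clothing → 4.5% → $12.6576
Salad bar box $9.08: restaurant meals → 8.5% → $0.7718
Dozen eggs $3.25: grocery items, buyer-exempt → 0% → $0.00
Orange juice (64 oz) $5.15: grocery items, buyer-exempt → 0% → $0.00
E-reader $235.91: consumer electronics, buyer-exempt → 0% → $0.00
Unrounded tax sum = $18.3614 → $18.36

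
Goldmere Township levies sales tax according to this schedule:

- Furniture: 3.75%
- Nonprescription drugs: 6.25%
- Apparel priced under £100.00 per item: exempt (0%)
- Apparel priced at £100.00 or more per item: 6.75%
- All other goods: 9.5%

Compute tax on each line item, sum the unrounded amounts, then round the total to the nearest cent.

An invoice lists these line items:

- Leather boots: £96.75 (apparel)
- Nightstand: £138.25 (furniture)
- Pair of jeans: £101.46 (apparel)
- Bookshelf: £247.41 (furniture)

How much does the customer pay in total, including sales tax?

£605.18

Leather boots £96.75: apparel, under £100.00 → 0% → £0.00
Nightstand £138.25: furniture → 3.75% → £5.184375
Pair of jeans £101.46: apparel, £100.00 or more → 6.75% → £6.84855
Bookshelf £247.41: furniture → 3.75% → £9.277875
Subtotal = £583.87; unrounded tax = £21.3108 → £21.31; total due = £605.18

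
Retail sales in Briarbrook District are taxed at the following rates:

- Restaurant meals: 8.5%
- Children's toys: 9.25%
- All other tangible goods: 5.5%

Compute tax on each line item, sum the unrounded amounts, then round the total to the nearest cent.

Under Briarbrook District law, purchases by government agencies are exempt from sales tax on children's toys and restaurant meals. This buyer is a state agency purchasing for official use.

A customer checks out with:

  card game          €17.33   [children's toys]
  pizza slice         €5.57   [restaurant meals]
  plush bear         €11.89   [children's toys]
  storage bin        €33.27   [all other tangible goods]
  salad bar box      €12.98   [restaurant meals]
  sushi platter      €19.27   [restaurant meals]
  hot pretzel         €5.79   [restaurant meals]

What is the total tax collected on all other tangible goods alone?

Storage bin €33.27: all other tangible goods → 5.5% → €1.82985
Tax on all other tangible goods: unrounded sum = €1.82985 → €1.83

€1.83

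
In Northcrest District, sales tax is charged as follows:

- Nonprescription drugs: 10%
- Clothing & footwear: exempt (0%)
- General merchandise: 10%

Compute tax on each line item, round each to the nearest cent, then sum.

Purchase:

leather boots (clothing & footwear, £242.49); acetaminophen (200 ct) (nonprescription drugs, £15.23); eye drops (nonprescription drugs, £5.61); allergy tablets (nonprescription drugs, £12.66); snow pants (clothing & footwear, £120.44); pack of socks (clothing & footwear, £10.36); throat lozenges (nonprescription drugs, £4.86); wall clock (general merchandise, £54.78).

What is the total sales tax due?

£9.32

Leather boots £242.49: clothing & footwear → 0% → £0.00
Acetaminophen (200 ct) £15.23: nonprescription drugs → 10% → £1.52
Eye drops £5.61: nonprescription drugs → 10% → £0.56
Allergy tablets £12.66: nonprescription drugs → 10% → £1.27
Snow pants £120.44: clothing & footwear → 0% → £0.00
Pack of socks £10.36: clothing & footwear → 0% → £0.00
Throat lozenges £4.86: nonprescription drugs → 10% → £0.49
Wall clock £54.78: general merchandise → 10% → £5.48
Total tax = £1.52 + £0.56 + £1.27 + £0.49 + £5.48 = £9.32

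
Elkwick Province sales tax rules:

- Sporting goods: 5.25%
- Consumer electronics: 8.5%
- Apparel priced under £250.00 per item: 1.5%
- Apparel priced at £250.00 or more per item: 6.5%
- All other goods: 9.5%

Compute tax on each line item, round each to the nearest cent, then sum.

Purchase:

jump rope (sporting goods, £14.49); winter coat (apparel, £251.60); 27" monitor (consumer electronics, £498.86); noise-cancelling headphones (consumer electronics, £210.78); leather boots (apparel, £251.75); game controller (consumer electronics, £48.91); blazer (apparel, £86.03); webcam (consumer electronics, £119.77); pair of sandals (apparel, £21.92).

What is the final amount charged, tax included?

Jump rope £14.49: sporting goods → 5.25% → £0.76
Winter coat £251.60: apparel, £250.00 or more → 6.5% → £16.35
27" monitor £498.86: consumer electronics → 8.5% → £42.40
Noise-cancelling headphones £210.78: consumer electronics → 8.5% → £17.92
Leather boots £251.75: apparel, £250.00 or more → 6.5% → £16.36
Game controller £48.91: consumer electronics → 8.5% → £4.16
Blazer £86.03: apparel, under £250.00 → 1.5% → £1.29
Webcam £119.77: consumer electronics → 8.5% → £10.18
Pair of sandals £21.92: apparel, under £250.00 → 1.5% → £0.33
Subtotal = £1504.11; tax = £109.75; total due = £1613.86

£1613.86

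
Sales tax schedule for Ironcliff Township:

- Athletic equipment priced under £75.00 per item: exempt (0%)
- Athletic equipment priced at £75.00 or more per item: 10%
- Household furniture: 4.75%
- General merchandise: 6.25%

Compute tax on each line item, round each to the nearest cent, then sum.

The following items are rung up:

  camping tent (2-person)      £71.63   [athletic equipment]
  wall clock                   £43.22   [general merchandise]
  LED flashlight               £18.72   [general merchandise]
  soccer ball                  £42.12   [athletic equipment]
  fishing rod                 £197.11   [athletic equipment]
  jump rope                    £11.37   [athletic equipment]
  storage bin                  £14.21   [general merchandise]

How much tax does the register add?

Camping tent (2-person) £71.63: athletic equipment, under £75.00 → 0% → £0.00
Wall clock £43.22: general merchandise → 6.25% → £2.70
LED flashlight £18.72: general merchandise → 6.25% → £1.17
Soccer ball £42.12: athletic equipment, under £75.00 → 0% → £0.00
Fishing rod £197.11: athletic equipment, £75.00 or more → 10% → £19.71
Jump rope £11.37: athletic equipment, under £75.00 → 0% → £0.00
Storage bin £14.21: general merchandise → 6.25% → £0.89
Total tax = £2.70 + £1.17 + £19.71 + £0.89 = £24.47

£24.47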